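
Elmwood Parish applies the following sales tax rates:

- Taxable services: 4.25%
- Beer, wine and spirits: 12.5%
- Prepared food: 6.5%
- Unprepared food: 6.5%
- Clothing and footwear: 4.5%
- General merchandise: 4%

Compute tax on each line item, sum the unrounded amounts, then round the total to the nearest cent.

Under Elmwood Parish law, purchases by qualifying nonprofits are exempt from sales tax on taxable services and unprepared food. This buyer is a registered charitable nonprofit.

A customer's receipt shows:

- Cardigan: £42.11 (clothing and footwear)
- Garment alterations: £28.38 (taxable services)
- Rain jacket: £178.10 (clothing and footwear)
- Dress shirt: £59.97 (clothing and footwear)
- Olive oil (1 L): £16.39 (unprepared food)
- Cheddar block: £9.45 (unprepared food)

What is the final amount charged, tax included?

£347.01

Cardigan £42.11: clothing and footwear → 4.5% → £1.89495
Garment alterations £28.38: taxable services, buyer-exempt → 0% → £0.00
Rain jacket £178.10: clothing and footwear → 4.5% → £8.0145
Dress shirt £59.97: clothing and footwear → 4.5% → £2.69865
Olive oil (1 L) £16.39: unprepared food, buyer-exempt → 0% → £0.00
Cheddar block £9.45: unprepared food, buyer-exempt → 0% → £0.00
Subtotal = £334.40; unrounded tax = £12.6081 → £12.61; total due = £347.01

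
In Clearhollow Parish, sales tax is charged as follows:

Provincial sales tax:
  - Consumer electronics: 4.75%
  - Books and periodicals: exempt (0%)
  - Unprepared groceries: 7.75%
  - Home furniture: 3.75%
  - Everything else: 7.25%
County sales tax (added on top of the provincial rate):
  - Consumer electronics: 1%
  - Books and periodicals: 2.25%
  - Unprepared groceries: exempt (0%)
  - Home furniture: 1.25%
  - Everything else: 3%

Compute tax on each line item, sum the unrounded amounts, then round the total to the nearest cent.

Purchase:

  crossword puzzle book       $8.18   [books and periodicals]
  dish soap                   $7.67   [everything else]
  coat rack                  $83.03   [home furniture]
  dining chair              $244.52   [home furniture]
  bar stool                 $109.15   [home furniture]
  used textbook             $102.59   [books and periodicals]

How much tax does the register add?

$25.11

Crossword puzzle book $8.18: books and periodicals → 0% + 2.25% county = 2.25% → $0.18405
Dish soap $7.67: everything else → 7.25% + 3% county = 10.25% → $0.786175
Coat rack $83.03: home furniture → 3.75% + 1.25% county = 5% → $4.1515
Dining chair $244.52: home furniture → 3.75% + 1.25% county = 5% → $12.226
Bar stool $109.15: home furniture → 3.75% + 1.25% county = 5% → $5.4575
Used textbook $102.59: books and periodicals → 0% + 2.25% county = 2.25% → $2.308275
Unrounded tax sum = $25.1135 → $25.11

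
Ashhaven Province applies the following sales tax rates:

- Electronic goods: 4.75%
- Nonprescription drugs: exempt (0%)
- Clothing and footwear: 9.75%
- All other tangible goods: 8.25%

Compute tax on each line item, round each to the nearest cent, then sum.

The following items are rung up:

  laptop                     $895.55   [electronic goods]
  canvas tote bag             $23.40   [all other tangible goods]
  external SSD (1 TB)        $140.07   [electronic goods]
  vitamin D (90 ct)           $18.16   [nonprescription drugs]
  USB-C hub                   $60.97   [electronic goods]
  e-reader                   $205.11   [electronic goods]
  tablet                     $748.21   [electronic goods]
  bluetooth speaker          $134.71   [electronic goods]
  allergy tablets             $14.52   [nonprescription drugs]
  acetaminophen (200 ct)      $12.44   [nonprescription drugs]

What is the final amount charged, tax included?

$2358.84

Laptop $895.55: electronic goods → 4.75% → $42.54
Canvas tote bag $23.40: all other tangible goods → 8.25% → $1.93
External SSD (1 TB) $140.07: electronic goods → 4.75% → $6.65
Vitamin D (90 ct) $18.16: nonprescription drugs → 0% → $0.00
USB-C hub $60.97: electronic goods → 4.75% → $2.90
E-reader $205.11: electronic goods → 4.75% → $9.74
Tablet $748.21: electronic goods → 4.75% → $35.54
Bluetooth speaker $134.71: electronic goods → 4.75% → $6.40
Allergy tablets $14.52: nonprescription drugs → 0% → $0.00
Acetaminophen (200 ct) $12.44: nonprescription drugs → 0% → $0.00
Subtotal = $2253.14; tax = $105.70; total due = $2358.84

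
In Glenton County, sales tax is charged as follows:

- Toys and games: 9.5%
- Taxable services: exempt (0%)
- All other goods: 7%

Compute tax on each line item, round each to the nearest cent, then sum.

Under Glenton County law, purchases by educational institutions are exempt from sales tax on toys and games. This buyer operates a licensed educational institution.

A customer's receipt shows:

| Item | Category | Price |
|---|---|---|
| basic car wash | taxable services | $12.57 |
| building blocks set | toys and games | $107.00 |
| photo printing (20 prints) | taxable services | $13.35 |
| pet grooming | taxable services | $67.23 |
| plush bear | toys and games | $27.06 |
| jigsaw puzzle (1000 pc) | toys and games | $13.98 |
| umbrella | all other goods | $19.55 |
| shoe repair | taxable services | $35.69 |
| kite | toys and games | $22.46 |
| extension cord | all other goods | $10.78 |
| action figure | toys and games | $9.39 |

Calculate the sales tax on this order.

$2.12

Basic car wash $12.57: taxable services → 0% → $0.00
Building blocks set $107.00: toys and games, buyer-exempt → 0% → $0.00
Photo printing (20 prints) $13.35: taxable services → 0% → $0.00
Pet grooming $67.23: taxable services → 0% → $0.00
Plush bear $27.06: toys and games, buyer-exempt → 0% → $0.00
Jigsaw puzzle (1000 pc) $13.98: toys and games, buyer-exempt → 0% → $0.00
Umbrella $19.55: all other goods → 7% → $1.37
Shoe repair $35.69: taxable services → 0% → $0.00
Kite $22.46: toys and games, buyer-exempt → 0% → $0.00
Extension cord $10.78: all other goods → 7% → $0.75
Action figure $9.39: toys and games, buyer-exempt → 0% → $0.00
Total tax = $1.37 + $0.75 = $2.12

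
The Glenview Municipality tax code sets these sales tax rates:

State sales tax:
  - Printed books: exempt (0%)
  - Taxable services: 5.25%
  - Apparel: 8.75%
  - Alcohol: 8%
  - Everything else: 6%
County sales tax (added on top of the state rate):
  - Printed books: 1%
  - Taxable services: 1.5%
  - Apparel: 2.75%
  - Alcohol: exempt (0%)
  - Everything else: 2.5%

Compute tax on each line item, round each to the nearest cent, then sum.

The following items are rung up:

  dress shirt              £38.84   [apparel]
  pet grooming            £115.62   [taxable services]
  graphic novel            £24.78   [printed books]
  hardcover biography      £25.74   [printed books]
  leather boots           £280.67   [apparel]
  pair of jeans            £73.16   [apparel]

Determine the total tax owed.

Dress shirt £38.84: apparel → 8.75% + 2.75% county = 11.5% → £4.47
Pet grooming £115.62: taxable services → 5.25% + 1.5% county = 6.75% → £7.80
Graphic novel £24.78: printed books → 0% + 1% county = 1% → £0.25
Hardcover biography £25.74: printed books → 0% + 1% county = 1% → £0.26
Leather boots £280.67: apparel → 8.75% + 2.75% county = 11.5% → £32.28
Pair of jeans £73.16: apparel → 8.75% + 2.75% county = 11.5% → £8.41
Total tax = £4.47 + £7.80 + £0.25 + £0.26 + £32.28 + £8.41 = £53.47

£53.47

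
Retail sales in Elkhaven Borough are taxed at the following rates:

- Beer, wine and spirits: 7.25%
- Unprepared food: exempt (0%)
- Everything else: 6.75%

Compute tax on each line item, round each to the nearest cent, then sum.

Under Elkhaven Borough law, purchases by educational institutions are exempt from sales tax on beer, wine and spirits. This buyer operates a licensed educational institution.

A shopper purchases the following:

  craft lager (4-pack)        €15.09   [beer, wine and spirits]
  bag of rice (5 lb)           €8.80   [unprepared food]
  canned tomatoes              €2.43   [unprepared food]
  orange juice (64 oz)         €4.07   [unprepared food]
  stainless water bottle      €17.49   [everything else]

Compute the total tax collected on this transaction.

€1.18

Craft lager (4-pack) €15.09: beer, wine and spirits, buyer-exempt → 0% → €0.00
Bag of rice (5 lb) €8.80: unprepared food → 0% → €0.00
Canned tomatoes €2.43: unprepared food → 0% → €0.00
Orange juice (64 oz) €4.07: unprepared food → 0% → €0.00
Stainless water bottle €17.49: everything else → 6.75% → €1.18
Total tax = €1.18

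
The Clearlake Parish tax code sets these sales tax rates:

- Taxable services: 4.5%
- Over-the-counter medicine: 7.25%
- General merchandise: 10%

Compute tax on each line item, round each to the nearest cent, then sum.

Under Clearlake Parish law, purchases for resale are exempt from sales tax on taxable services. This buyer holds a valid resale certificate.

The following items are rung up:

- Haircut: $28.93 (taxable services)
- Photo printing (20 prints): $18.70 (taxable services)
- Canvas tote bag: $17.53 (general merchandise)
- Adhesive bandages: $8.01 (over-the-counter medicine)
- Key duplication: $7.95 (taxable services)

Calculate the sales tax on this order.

$2.33

Haircut $28.93: taxable services, buyer-exempt → 0% → $0.00
Photo printing (20 prints) $18.70: taxable services, buyer-exempt → 0% → $0.00
Canvas tote bag $17.53: general merchandise → 10% → $1.75
Adhesive bandages $8.01: over-the-counter medicine → 7.25% → $0.58
Key duplication $7.95: taxable services, buyer-exempt → 0% → $0.00
Total tax = $1.75 + $0.58 = $2.33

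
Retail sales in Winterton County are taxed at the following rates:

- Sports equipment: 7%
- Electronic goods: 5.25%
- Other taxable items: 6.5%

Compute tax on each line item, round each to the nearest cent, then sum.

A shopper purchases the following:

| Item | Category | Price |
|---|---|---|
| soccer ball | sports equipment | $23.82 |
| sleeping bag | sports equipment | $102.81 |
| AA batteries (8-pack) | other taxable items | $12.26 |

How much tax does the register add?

$9.67

Soccer ball $23.82: sports equipment → 7% → $1.67
Sleeping bag $102.81: sports equipment → 7% → $7.20
AA batteries (8-pack) $12.26: other taxable items → 6.5% → $0.80
Total tax = $1.67 + $7.20 + $0.80 = $9.67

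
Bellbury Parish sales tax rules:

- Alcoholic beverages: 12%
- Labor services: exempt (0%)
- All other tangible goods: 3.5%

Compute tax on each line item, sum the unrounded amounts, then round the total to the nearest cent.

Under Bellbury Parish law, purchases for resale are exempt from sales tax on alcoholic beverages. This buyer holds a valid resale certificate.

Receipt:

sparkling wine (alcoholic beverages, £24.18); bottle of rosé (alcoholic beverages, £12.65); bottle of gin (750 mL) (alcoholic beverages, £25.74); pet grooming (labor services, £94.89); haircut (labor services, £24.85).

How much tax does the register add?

Sparkling wine £24.18: alcoholic beverages, buyer-exempt → 0% → £0.00
Bottle of rosé £12.65: alcoholic beverages, buyer-exempt → 0% → £0.00
Bottle of gin (750 mL) £25.74: alcoholic beverages, buyer-exempt → 0% → £0.00
Pet grooming £94.89: labor services → 0% → £0.00
Haircut £24.85: labor services → 0% → £0.00
Unrounded tax sum = £0.00 → £0.00

£0.00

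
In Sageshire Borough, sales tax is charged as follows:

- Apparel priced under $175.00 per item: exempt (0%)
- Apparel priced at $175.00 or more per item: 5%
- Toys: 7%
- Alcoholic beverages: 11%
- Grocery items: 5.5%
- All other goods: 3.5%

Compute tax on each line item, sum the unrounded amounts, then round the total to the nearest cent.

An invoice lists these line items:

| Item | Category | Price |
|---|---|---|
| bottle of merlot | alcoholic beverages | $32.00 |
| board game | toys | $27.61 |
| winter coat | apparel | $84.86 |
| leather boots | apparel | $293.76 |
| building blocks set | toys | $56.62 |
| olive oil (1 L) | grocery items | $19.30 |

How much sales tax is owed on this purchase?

Bottle of merlot $32.00: alcoholic beverages → 11% → $3.52
Board game $27.61: toys → 7% → $1.9327
Winter coat $84.86: apparel, under $175.00 → 0% → $0.00
Leather boots $293.76: apparel, $175.00 or more → 5% → $14.688
Building blocks set $56.62: toys → 7% → $3.9634
Olive oil (1 L) $19.30: grocery items → 5.5% → $1.0615
Unrounded tax sum = $25.1656 → $25.17

$25.17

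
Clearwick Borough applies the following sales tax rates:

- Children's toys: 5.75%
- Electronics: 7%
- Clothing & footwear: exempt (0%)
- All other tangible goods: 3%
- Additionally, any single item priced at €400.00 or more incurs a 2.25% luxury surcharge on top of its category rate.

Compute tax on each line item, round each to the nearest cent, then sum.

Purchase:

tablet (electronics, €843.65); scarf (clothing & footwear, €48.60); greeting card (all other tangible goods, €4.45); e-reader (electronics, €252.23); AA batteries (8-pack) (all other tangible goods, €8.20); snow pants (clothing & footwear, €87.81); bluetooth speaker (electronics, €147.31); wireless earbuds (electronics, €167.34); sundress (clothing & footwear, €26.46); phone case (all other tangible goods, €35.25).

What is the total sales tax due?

Tablet €843.65: electronics → 7% + 2.25% surcharge = 9.25% → €78.04
Scarf €48.60: clothing & footwear → 0% → €0.00
Greeting card €4.45: all other tangible goods → 3% → €0.13
E-reader €252.23: electronics → 7% → €17.66
AA batteries (8-pack) €8.20: all other tangible goods → 3% → €0.25
Snow pants €87.81: clothing & footwear → 0% → €0.00
Bluetooth speaker €147.31: electronics → 7% → €10.31
Wireless earbuds €167.34: electronics → 7% → €11.71
Sundress €26.46: clothing & footwear → 0% → €0.00
Phone case €35.25: all other tangible goods → 3% → €1.06
Total tax = €78.04 + €0.13 + €17.66 + €0.25 + €10.31 + €11.71 + €1.06 = €119.16

€119.16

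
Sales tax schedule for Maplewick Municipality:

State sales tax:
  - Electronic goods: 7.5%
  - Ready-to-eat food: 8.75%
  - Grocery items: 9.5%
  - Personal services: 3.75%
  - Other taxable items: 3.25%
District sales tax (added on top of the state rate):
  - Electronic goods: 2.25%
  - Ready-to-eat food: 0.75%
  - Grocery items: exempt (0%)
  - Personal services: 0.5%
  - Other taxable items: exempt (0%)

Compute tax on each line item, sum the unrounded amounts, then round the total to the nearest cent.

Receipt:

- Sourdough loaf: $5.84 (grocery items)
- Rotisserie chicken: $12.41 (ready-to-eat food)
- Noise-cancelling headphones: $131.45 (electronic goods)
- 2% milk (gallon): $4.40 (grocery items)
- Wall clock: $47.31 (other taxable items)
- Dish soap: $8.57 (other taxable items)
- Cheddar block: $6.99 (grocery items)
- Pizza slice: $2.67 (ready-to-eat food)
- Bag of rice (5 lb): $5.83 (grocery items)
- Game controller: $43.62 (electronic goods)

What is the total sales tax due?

Sourdough loaf $5.84: grocery items → 9.5% + 0% district = 9.5% → $0.5548
Rotisserie chicken $12.41: ready-to-eat food → 8.75% + 0.75% district = 9.5% → $1.17895
Noise-cancelling headphones $131.45: electronic goods → 7.5% + 2.25% district = 9.75% → $12.816375
2% milk (gallon) $4.40: grocery items → 9.5% + 0% district = 9.5% → $0.418
Wall clock $47.31: other taxable items → 3.25% + 0% district = 3.25% → $1.537575
Dish soap $8.57: other taxable items → 3.25% + 0% district = 3.25% → $0.278525
Cheddar block $6.99: grocery items → 9.5% + 0% district = 9.5% → $0.66405
Pizza slice $2.67: ready-to-eat food → 8.75% + 0.75% district = 9.5% → $0.25365
Bag of rice (5 lb) $5.83: grocery items → 9.5% + 0% district = 9.5% → $0.55385
Game controller $43.62: electronic goods → 7.5% + 2.25% district = 9.75% → $4.25295
Unrounded tax sum = $22.508725 → $22.51

$22.51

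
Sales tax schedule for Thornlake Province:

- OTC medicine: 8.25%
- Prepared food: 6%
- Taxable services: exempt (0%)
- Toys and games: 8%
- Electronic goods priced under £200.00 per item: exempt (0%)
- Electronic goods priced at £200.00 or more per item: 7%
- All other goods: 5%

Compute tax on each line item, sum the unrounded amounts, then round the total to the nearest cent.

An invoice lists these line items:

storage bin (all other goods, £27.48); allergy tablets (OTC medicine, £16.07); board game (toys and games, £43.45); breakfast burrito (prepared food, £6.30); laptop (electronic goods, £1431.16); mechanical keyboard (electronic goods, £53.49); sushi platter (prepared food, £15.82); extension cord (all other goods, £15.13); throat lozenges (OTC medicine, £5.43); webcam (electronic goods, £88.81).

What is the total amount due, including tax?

Storage bin £27.48: all other goods → 5% → £1.374
Allergy tablets £16.07: OTC medicine → 8.25% → £1.325775
Board game £43.45: toys and games → 8% → £3.476
Breakfast burrito £6.30: prepared food → 6% → £0.378
Laptop £1431.16: electronic goods, £200.00 or more → 7% → £100.1812
Mechanical keyboard £53.49: electronic goods, under £200.00 → 0% → £0.00
Sushi platter £15.82: prepared food → 6% → £0.9492
Extension cord £15.13: all other goods → 5% → £0.7565
Throat lozenges £5.43: OTC medicine → 8.25% → £0.447975
Webcam £88.81: electronic goods, under £200.00 → 0% → £0.00
Subtotal = £1703.14; unrounded tax = £108.88865 → £108.89; total due = £1812.03

£1812.03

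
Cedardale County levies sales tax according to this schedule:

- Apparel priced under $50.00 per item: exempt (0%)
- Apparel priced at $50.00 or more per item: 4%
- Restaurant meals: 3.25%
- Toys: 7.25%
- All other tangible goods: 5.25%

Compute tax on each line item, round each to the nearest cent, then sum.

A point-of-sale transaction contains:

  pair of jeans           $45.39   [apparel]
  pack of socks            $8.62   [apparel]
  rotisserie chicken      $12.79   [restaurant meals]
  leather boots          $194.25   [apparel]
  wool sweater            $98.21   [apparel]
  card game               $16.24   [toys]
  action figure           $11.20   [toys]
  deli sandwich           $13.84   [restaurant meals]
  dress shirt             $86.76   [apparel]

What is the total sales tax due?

$18.03

Pair of jeans $45.39: apparel, under $50.00 → 0% → $0.00
Pack of socks $8.62: apparel, under $50.00 → 0% → $0.00
Rotisserie chicken $12.79: restaurant meals → 3.25% → $0.42
Leather boots $194.25: apparel, $50.00 or more → 4% → $7.77
Wool sweater $98.21: apparel, $50.00 or more → 4% → $3.93
Card game $16.24: toys → 7.25% → $1.18
Action figure $11.20: toys → 7.25% → $0.81
Deli sandwich $13.84: restaurant meals → 3.25% → $0.45
Dress shirt $86.76: apparel, $50.00 or more → 4% → $3.47
Total tax = $0.42 + $7.77 + $3.93 + $1.18 + $0.81 + $0.45 + $3.47 = $18.03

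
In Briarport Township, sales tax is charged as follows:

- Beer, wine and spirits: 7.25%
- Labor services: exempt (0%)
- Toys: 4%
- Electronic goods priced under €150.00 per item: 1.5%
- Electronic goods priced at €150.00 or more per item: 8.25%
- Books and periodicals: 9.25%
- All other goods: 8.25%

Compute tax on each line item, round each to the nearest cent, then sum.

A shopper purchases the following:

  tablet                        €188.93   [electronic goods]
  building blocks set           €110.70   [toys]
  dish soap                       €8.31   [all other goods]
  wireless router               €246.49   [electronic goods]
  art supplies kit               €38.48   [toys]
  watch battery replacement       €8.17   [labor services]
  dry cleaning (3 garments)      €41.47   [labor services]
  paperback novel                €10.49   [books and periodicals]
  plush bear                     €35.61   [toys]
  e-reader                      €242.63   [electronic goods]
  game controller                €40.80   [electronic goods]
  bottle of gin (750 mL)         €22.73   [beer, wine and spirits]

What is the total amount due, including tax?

€1062.07

Tablet €188.93: electronic goods, €150.00 or more → 8.25% → €15.59
Building blocks set €110.70: toys → 4% → €4.43
Dish soap €8.31: all other goods → 8.25% → €0.69
Wireless router €246.49: electronic goods, €150.00 or more → 8.25% → €20.34
Art supplies kit €38.48: toys → 4% → €1.54
Watch battery replacement €8.17: labor services → 0% → €0.00
Dry cleaning (3 garments) €41.47: labor services → 0% → €0.00
Paperback novel €10.49: books and periodicals → 9.25% → €0.97
Plush bear €35.61: toys → 4% → €1.42
E-reader €242.63: electronic goods, €150.00 or more → 8.25% → €20.02
Game controller €40.80: electronic goods, under €150.00 → 1.5% → €0.61
Bottle of gin (750 mL) €22.73: beer, wine and spirits → 7.25% → €1.65
Subtotal = €994.81; tax = €67.26; total due = €1062.07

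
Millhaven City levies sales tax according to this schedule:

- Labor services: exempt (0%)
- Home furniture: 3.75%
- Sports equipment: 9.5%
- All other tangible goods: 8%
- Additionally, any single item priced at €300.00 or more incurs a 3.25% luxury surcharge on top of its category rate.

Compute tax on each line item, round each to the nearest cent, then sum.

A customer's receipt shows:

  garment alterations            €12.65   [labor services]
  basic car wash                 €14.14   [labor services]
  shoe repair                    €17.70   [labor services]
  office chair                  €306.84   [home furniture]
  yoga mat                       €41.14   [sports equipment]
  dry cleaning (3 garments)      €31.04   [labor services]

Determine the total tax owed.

Garment alterations €12.65: labor services → 0% → €0.00
Basic car wash €14.14: labor services → 0% → €0.00
Shoe repair €17.70: labor services → 0% → €0.00
Office chair €306.84: home furniture → 3.75% + 3.25% surcharge = 7% → €21.48
Yoga mat €41.14: sports equipment → 9.5% → €3.91
Dry cleaning (3 garments) €31.04: labor services → 0% → €0.00
Total tax = €21.48 + €3.91 = €25.39

€25.39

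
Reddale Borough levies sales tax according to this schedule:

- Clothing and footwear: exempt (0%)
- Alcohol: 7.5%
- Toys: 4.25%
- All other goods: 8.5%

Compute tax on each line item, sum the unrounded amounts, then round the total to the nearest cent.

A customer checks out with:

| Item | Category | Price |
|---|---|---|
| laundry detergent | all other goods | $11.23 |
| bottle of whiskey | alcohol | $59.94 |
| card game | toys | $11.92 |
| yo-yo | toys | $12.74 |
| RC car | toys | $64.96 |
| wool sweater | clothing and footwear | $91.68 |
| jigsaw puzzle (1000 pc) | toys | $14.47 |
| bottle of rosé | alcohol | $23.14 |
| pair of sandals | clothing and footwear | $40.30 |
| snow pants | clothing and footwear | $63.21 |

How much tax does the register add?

Laundry detergent $11.23: all other goods → 8.5% → $0.95455
Bottle of whiskey $59.94: alcohol → 7.5% → $4.4955
Card game $11.92: toys → 4.25% → $0.5066
Yo-yo $12.74: toys → 4.25% → $0.54145
RC car $64.96: toys → 4.25% → $2.7608
Wool sweater $91.68: clothing and footwear → 0% → $0.00
Jigsaw puzzle (1000 pc) $14.47: toys → 4.25% → $0.614975
Bottle of rosé $23.14: alcohol → 7.5% → $1.7355
Pair of sandals $40.30: clothing and footwear → 0% → $0.00
Snow pants $63.21: clothing and footwear → 0% → $0.00
Unrounded tax sum = $11.609375 → $11.61

$11.61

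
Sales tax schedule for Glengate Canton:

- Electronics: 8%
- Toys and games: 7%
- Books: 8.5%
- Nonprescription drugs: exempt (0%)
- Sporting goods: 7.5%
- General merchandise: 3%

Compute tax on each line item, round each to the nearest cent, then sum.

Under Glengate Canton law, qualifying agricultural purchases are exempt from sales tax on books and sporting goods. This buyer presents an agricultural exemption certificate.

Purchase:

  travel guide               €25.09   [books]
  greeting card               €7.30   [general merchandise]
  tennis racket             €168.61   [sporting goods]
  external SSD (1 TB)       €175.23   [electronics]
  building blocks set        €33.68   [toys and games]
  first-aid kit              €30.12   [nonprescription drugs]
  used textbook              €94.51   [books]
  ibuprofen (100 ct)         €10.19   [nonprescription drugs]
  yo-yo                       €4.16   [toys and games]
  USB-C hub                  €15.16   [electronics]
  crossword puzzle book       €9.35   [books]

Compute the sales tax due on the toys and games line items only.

€2.65

Building blocks set €33.68: toys and games → 7% → €2.36
Yo-yo €4.16: toys and games → 7% → €0.29
Tax on toys and games = €2.36 + €0.29 = €2.65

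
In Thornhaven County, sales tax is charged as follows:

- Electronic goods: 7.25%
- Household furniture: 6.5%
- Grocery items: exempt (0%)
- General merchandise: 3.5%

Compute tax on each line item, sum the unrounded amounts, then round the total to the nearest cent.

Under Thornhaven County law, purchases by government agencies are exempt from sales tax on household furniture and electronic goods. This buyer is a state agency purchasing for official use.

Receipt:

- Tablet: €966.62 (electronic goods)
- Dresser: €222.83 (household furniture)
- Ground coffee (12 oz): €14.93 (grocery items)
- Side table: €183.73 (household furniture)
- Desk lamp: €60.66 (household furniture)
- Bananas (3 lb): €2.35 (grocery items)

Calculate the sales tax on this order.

€0.00

Tablet €966.62: electronic goods, buyer-exempt → 0% → €0.00
Dresser €222.83: household furniture, buyer-exempt → 0% → €0.00
Ground coffee (12 oz) €14.93: grocery items → 0% → €0.00
Side table €183.73: household furniture, buyer-exempt → 0% → €0.00
Desk lamp €60.66: household furniture, buyer-exempt → 0% → €0.00
Bananas (3 lb) €2.35: grocery items → 0% → €0.00
Unrounded tax sum = €0.00 → €0.00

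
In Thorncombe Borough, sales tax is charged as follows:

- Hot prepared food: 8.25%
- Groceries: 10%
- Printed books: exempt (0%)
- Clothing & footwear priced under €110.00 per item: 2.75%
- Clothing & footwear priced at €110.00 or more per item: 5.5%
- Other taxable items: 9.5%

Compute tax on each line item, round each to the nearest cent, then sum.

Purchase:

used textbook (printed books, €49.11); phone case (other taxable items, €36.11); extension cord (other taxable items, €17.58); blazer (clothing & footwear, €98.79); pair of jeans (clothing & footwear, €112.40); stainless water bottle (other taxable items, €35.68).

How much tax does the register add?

Used textbook €49.11: printed books → 0% → €0.00
Phone case €36.11: other taxable items → 9.5% → €3.43
Extension cord €17.58: other taxable items → 9.5% → €1.67
Blazer €98.79: clothing & footwear, under €110.00 → 2.75% → €2.72
Pair of jeans €112.40: clothing & footwear, €110.00 or more → 5.5% → €6.18
Stainless water bottle €35.68: other taxable items → 9.5% → €3.39
Total tax = €3.43 + €1.67 + €2.72 + €6.18 + €3.39 = €17.39

€17.39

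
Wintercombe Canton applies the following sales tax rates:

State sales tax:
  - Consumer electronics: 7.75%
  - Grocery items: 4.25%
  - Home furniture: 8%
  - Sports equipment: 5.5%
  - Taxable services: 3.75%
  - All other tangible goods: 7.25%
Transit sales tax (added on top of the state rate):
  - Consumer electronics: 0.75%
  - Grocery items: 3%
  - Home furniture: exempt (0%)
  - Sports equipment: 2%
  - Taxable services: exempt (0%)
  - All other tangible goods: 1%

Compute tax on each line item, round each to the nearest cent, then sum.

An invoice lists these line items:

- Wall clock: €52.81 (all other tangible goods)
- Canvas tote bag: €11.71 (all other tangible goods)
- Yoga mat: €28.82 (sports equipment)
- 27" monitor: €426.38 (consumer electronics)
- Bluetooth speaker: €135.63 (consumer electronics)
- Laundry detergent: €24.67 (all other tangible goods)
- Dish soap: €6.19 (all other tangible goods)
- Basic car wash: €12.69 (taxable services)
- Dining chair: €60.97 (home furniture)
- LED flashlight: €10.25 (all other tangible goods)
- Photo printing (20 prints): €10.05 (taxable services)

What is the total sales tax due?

Wall clock €52.81: all other tangible goods → 7.25% + 1% transit = 8.25% → €4.36
Canvas tote bag €11.71: all other tangible goods → 7.25% + 1% transit = 8.25% → €0.97
Yoga mat €28.82: sports equipment → 5.5% + 2% transit = 7.5% → €2.16
27" monitor €426.38: consumer electronics → 7.75% + 0.75% transit = 8.5% → €36.24
Bluetooth speaker €135.63: consumer electronics → 7.75% + 0.75% transit = 8.5% → €11.53
Laundry detergent €24.67: all other tangible goods → 7.25% + 1% transit = 8.25% → €2.04
Dish soap €6.19: all other tangible goods → 7.25% + 1% transit = 8.25% → €0.51
Basic car wash €12.69: taxable services → 3.75% + 0% transit = 3.75% → €0.48
Dining chair €60.97: home furniture → 8% + 0% transit = 8% → €4.88
LED flashlight €10.25: all other tangible goods → 7.25% + 1% transit = 8.25% → €0.85
Photo printing (20 prints) €10.05: taxable services → 3.75% + 0% transit = 3.75% → €0.38
Total tax = €4.36 + €0.97 + €2.16 + €36.24 + €11.53 + €2.04 + €0.51 + €0.48 + €4.88 + €0.85 + €0.38 = €64.40

€64.40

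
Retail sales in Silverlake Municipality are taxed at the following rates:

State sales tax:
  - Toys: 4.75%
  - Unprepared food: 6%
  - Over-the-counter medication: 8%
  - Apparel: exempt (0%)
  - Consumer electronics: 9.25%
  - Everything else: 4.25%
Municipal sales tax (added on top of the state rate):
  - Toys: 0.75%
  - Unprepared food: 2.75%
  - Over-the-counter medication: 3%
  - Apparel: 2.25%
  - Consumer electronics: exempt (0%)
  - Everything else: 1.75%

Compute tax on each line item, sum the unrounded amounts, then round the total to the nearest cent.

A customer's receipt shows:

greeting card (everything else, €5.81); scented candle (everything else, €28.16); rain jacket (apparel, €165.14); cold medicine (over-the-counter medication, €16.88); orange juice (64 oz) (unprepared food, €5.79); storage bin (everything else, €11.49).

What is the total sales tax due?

Greeting card €5.81: everything else → 4.25% + 1.75% municipal = 6% → €0.3486
Scented candle €28.16: everything else → 4.25% + 1.75% municipal = 6% → €1.6896
Rain jacket €165.14: apparel → 0% + 2.25% municipal = 2.25% → €3.71565
Cold medicine €16.88: over-the-counter medication → 8% + 3% municipal = 11% → €1.8568
Orange juice (64 oz) €5.79: unprepared food → 6% + 2.75% municipal = 8.75% → €0.506625
Storage bin €11.49: everything else → 4.25% + 1.75% municipal = 6% → €0.6894
Unrounded tax sum = €8.806675 → €8.81

€8.81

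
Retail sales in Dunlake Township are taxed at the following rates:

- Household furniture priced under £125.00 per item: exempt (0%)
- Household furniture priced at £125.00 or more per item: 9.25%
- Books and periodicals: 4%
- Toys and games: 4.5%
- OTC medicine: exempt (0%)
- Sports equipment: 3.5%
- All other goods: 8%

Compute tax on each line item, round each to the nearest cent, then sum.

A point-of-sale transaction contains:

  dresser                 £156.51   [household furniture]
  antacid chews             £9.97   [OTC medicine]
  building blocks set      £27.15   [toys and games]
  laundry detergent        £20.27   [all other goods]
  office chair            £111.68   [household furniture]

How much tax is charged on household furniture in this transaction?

£14.48

Dresser £156.51: household furniture, £125.00 or more → 9.25% → £14.48
Office chair £111.68: household furniture, under £125.00 → 0% → £0.00
Tax on household furniture = £14.48 + £0.00 = £14.48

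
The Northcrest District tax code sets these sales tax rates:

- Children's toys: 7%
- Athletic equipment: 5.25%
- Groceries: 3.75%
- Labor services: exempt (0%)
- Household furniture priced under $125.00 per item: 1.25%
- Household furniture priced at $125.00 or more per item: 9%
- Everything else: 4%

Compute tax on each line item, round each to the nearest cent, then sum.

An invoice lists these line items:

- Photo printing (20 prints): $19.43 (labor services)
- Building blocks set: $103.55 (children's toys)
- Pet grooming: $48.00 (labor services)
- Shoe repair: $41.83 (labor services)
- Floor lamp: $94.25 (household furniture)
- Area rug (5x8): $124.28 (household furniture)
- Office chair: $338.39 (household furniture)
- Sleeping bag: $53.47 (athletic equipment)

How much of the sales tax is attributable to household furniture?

$33.19

Floor lamp $94.25: household furniture, under $125.00 → 1.25% → $1.18
Area rug (5x8) $124.28: household furniture, under $125.00 → 1.25% → $1.55
Office chair $338.39: household furniture, $125.00 or more → 9% → $30.46
Tax on household furniture = $1.18 + $1.55 + $30.46 = $33.19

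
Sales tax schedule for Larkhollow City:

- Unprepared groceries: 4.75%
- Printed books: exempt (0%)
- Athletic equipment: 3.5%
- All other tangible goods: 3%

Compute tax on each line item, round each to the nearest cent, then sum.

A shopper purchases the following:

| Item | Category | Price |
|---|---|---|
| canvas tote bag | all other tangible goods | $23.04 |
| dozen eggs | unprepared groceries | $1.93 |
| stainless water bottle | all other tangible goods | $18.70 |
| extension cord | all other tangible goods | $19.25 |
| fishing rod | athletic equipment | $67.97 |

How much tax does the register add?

$4.30

Canvas tote bag $23.04: all other tangible goods → 3% → $0.69
Dozen eggs $1.93: unprepared groceries → 4.75% → $0.09
Stainless water bottle $18.70: all other tangible goods → 3% → $0.56
Extension cord $19.25: all other tangible goods → 3% → $0.58
Fishing rod $67.97: athletic equipment → 3.5% → $2.38
Total tax = $0.69 + $0.09 + $0.56 + $0.58 + $2.38 = $4.30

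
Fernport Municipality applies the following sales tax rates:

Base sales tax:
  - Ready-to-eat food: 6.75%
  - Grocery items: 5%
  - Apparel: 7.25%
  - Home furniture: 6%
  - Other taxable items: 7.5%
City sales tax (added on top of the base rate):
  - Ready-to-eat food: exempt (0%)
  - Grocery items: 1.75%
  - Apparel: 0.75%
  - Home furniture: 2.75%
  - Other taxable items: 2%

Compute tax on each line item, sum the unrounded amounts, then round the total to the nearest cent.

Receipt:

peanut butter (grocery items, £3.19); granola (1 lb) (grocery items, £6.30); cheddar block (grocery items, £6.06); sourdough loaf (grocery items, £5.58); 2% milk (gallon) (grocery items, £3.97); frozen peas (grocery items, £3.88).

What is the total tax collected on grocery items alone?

Peanut butter £3.19: grocery items → 5% + 1.75% city = 6.75% → £0.215325
Granola (1 lb) £6.30: grocery items → 5% + 1.75% city = 6.75% → £0.42525
Cheddar block £6.06: grocery items → 5% + 1.75% city = 6.75% → £0.40905
Sourdough loaf £5.58: grocery items → 5% + 1.75% city = 6.75% → £0.37665
2% milk (gallon) £3.97: grocery items → 5% + 1.75% city = 6.75% → £0.267975
Frozen peas £3.88: grocery items → 5% + 1.75% city = 6.75% → £0.2619
Tax on grocery items: unrounded sum = £1.95615 → £1.96

£1.96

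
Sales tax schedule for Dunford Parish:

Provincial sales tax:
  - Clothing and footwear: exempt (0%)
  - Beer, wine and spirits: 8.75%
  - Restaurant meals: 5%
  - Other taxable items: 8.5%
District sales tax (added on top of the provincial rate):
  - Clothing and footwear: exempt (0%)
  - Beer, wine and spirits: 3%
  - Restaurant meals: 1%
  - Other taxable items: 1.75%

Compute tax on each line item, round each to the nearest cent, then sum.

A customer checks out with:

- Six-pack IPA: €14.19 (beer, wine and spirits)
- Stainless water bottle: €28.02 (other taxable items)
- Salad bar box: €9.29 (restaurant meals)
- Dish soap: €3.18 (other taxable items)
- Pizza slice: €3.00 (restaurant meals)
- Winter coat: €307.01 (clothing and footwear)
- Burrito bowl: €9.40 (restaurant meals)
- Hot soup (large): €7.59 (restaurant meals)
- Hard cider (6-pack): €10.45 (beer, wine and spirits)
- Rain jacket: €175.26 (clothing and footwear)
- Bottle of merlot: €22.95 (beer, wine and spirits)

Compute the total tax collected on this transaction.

Six-pack IPA €14.19: beer, wine and spirits → 8.75% + 3% district = 11.75% → €1.67
Stainless water bottle €28.02: other taxable items → 8.5% + 1.75% district = 10.25% → €2.87
Salad bar box €9.29: restaurant meals → 5% + 1% district = 6% → €0.56
Dish soap €3.18: other taxable items → 8.5% + 1.75% district = 10.25% → €0.33
Pizza slice €3.00: restaurant meals → 5% + 1% district = 6% → €0.18
Winter coat €307.01: clothing and footwear → 0% + 0% district = 0% → €0.00
Burrito bowl €9.40: restaurant meals → 5% + 1% district = 6% → €0.56
Hot soup (large) €7.59: restaurant meals → 5% + 1% district = 6% → €0.46
Hard cider (6-pack) €10.45: beer, wine and spirits → 8.75% + 3% district = 11.75% → €1.23
Rain jacket €175.26: clothing and footwear → 0% + 0% district = 0% → €0.00
Bottle of merlot €22.95: beer, wine and spirits → 8.75% + 3% district = 11.75% → €2.70
Total tax = €1.67 + €2.87 + €0.56 + €0.33 + €0.18 + €0.56 + €0.46 + €1.23 + €2.70 = €10.56

€10.56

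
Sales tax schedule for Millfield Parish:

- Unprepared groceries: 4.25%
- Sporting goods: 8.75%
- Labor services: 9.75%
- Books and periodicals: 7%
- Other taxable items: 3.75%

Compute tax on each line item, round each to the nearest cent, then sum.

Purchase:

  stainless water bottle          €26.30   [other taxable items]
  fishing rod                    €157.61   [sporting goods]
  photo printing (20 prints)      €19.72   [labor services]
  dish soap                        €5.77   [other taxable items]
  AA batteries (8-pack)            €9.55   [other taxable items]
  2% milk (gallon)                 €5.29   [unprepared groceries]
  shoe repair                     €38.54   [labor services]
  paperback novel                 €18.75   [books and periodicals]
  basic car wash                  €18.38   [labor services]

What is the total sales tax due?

€24.36

Stainless water bottle €26.30: other taxable items → 3.75% → €0.99
Fishing rod €157.61: sporting goods → 8.75% → €13.79
Photo printing (20 prints) €19.72: labor services → 9.75% → €1.92
Dish soap €5.77: other taxable items → 3.75% → €0.22
AA batteries (8-pack) €9.55: other taxable items → 3.75% → €0.36
2% milk (gallon) €5.29: unprepared groceries → 4.25% → €0.22
Shoe repair €38.54: labor services → 9.75% → €3.76
Paperback novel €18.75: books and periodicals → 7% → €1.31
Basic car wash €18.38: labor services → 9.75% → €1.79
Total tax = €0.99 + €13.79 + €1.92 + €0.22 + €0.36 + €0.22 + €3.76 + €1.31 + €1.79 = €24.36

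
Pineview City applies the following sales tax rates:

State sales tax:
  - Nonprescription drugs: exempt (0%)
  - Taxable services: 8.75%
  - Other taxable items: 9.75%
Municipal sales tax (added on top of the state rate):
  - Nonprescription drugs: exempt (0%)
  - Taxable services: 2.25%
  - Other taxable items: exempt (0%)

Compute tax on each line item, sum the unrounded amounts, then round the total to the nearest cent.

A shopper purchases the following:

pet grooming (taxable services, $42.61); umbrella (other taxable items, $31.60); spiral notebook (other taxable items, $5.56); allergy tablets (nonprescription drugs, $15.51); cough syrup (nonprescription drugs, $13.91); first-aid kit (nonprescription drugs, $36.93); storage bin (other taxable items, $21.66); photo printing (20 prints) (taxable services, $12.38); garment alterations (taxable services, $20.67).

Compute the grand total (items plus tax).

$214.89

Pet grooming $42.61: taxable services → 8.75% + 2.25% municipal = 11% → $4.6871
Umbrella $31.60: other taxable items → 9.75% + 0% municipal = 9.75% → $3.081
Spiral notebook $5.56: other taxable items → 9.75% + 0% municipal = 9.75% → $0.5421
Allergy tablets $15.51: nonprescription drugs → 0% + 0% municipal = 0% → $0.00
Cough syrup $13.91: nonprescription drugs → 0% + 0% municipal = 0% → $0.00
First-aid kit $36.93: nonprescription drugs → 0% + 0% municipal = 0% → $0.00
Storage bin $21.66: other taxable items → 9.75% + 0% municipal = 9.75% → $2.11185
Photo printing (20 prints) $12.38: taxable services → 8.75% + 2.25% municipal = 11% → $1.3618
Garment alterations $20.67: taxable services → 8.75% + 2.25% municipal = 11% → $2.2737
Subtotal = $200.83; unrounded tax = $14.05755 → $14.06; total due = $214.89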